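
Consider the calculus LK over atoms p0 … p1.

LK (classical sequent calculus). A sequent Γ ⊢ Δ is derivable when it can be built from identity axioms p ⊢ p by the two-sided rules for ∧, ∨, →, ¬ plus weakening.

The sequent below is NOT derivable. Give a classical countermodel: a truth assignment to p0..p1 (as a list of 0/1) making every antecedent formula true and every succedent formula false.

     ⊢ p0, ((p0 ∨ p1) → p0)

Search for a countermodel by truth-table:
  v=00: Γ:[] Δ:[p0=F, ((p0 ∨ p1) → p0)=T] refutes=False
  v=01: Γ:[] Δ:[p0=F, ((p0 ∨ p1) → p0)=F] refutes=True  ← countermodel

Result: [0, 1]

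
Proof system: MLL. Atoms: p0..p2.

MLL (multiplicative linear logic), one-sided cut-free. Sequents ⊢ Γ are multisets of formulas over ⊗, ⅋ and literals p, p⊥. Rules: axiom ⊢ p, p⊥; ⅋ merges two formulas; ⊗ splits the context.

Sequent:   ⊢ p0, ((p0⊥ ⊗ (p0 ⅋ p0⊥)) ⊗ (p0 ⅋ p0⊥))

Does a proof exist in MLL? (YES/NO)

Derivation trace:
[⊗]  ⊢ p0, ((p0⊥ ⊗ (p0 ⅋ p0⊥)) ⊗ (p0 ⅋ p0⊥))
  [⊗]  ⊢ p0, (p0⊥ ⊗ (p0 ⅋ p0⊥))
    [Ax]  ⊢ p0, p0⊥
    [⅋]  ⊢ (p0 ⅋ p0⊥)
      [Ax]  ⊢ p0, p0⊥
  [⅋]  ⊢ (p0 ⅋ p0⊥)
    [Ax]  ⊢ p0, p0⊥

Result: YES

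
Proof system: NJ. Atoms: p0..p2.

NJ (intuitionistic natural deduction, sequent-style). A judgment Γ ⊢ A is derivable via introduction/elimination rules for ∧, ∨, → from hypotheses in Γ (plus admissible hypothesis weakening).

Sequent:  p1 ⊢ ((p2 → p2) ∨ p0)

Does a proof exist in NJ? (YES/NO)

Proof tree:
[∨I₁] p1 ⊢ ((p2 → p2) ∨ p0)
  [Wk] p1 ⊢ (p2 → p2)
    [→I]  ⊢ (p2 → p2)
      [Ax] p2 ⊢ p2

Result: YES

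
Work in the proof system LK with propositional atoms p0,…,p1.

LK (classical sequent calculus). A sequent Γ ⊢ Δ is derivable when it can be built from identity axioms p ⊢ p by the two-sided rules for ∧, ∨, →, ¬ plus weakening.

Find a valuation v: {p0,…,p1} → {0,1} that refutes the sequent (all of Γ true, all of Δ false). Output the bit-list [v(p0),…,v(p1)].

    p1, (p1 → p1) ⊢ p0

Truth-table refutation:
  v=00: Γ:[p1=F, (p1 → p1)=T] Δ:[p0=F] refutes=False
  v=01: Γ:[p1=T, (p1 → p1)=T] Δ:[p0=F] refutes=True  ← countermodel

Result: [0, 1]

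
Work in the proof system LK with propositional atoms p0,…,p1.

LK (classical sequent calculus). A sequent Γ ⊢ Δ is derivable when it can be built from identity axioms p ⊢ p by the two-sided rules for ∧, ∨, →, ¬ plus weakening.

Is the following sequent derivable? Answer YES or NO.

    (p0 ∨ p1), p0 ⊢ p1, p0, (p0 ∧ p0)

Derivation trace:
[∧R] (p0 ∨ p1), p0 ⊢ p1, p0, (p0 ∧ p0)
  [∨L] (p0 ∨ p1) ⊢ p1, p0
    [WR] p0 ⊢ p0, p0
      [Ax] p0 ⊢ p0
    [Ax] p1 ⊢ p1
  [WR] p0 ⊢ p0, p0
    [Ax] p0 ⊢ p0

Result: YES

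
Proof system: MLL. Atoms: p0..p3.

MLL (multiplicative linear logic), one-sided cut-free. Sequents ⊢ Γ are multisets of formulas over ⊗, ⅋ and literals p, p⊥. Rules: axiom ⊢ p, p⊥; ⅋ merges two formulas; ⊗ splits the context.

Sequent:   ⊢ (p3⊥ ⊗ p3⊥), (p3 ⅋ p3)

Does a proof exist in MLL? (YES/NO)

Derivation (root first):
[⅋]  ⊢ (p3⊥ ⊗ p3⊥), (p3 ⅋ p3)
  [⊗]  ⊢ p3, p3, (p3⊥ ⊗ p3⊥)
    [Ax]  ⊢ p3, p3⊥
    [Ax]  ⊢ p3, p3⊥

Result: YES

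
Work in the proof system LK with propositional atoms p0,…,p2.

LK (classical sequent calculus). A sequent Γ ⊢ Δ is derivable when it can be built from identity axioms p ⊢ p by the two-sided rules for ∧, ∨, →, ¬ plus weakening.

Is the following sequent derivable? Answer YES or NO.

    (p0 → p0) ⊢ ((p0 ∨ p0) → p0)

Derivation trace:
[→R] (p0 → p0) ⊢ ((p0 ∨ p0) → p0)
  [→L] (p0 ∨ p0), (p0 → p0) ⊢ p0
    [∨L] (p0 ∨ p0) ⊢ p0
      [Ax] p0 ⊢ p0
      [Ax] p0 ⊢ p0
    [Ax] p0 ⊢ p0

Result: YES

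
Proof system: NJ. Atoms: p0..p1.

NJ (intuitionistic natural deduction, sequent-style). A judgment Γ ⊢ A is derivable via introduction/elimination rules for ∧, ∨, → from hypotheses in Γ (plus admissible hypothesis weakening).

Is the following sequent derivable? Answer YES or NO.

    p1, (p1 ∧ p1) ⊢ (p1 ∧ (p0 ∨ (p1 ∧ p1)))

Derivation (root first):
[∧I] p1, (p1 ∧ p1) ⊢ (p1 ∧ (p0 ∨ (p1 ∧ p1)))
  [Wk] p1, (p1 ∧ p1) ⊢ p1
    [Ax] p1 ⊢ p1
  [∨I₂] p1 ⊢ (p0 ∨ (p1 ∧ p1))
    [∧I] p1 ⊢ (p1 ∧ p1)
      [Ax] p1 ⊢ p1
      [Ax] p1 ⊢ p1

Result: YES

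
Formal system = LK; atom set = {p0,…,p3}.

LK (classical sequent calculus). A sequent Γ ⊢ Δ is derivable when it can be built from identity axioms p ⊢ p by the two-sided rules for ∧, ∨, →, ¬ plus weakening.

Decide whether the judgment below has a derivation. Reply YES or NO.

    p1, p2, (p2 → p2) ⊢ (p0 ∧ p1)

Truth-table refutation:
  v=0000: Γ:[p1=F, p2=F, (p2 → p2)=T] Δ:[(p0 ∧ p1)=F] refutes=False
  v=0001: Γ:[p1=F, p2=F, (p2 → p2)=T] Δ:[(p0 ∧ p1)=F] refutes=False
  v=0010: Γ:[p1=F, p2=T, (p2 → p2)=T] Δ:[(p0 ∧ p1)=F] refutes=False
  v=0011: Γ:[p1=F, p2=T, (p2 → p2)=T] Δ:[(p0 ∧ p1)=F] refutes=False
  v=0100: Γ:[p1=T, p2=F, (p2 → p2)=T] Δ:[(p0 ∧ p1)=F] refutes=False
  v=0101: Γ:[p1=T, p2=F, (p2 → p2)=T] Δ:[(p0 ∧ p1)=F] refutes=False
  v=0110: Γ:[p1=T, p2=T, (p2 → p2)=T] Δ:[(p0 ∧ p1)=F] refutes=True  ← countermodel

Result: NO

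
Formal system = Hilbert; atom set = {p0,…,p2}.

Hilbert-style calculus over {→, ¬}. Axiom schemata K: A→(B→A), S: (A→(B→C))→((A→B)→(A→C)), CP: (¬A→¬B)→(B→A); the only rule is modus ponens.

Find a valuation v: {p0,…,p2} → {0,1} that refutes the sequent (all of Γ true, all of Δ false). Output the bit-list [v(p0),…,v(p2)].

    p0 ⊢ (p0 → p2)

Truth-table refutation:
  v=000: Γ:[p0=F] Δ:[(p0 → p2)=T] refutes=False
  v=001: Γ:[p0=F] Δ:[(p0 → p2)=T] refutes=False
  v=010: Γ:[p0=F] Δ:[(p0 → p2)=T] refutes=False
  v=011: Γ:[p0=F] Δ:[(p0 → p2)=T] refutes=False
  v=100: Γ:[p0=T] Δ:[(p0 → p2)=F] refutes=True  ← countermodel

Result: [1, 0, 0]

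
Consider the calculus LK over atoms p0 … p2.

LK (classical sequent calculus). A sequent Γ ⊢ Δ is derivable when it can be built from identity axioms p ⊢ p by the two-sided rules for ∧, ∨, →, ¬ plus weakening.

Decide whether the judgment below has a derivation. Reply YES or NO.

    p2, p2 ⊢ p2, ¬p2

Derivation (root first):
[WL] p2, p2 ⊢ p2, ¬p2
  [WL] p2 ⊢ p2, ¬p2
    [¬R]  ⊢ p2, ¬p2
      [Ax] p2 ⊢ p2

Result: YES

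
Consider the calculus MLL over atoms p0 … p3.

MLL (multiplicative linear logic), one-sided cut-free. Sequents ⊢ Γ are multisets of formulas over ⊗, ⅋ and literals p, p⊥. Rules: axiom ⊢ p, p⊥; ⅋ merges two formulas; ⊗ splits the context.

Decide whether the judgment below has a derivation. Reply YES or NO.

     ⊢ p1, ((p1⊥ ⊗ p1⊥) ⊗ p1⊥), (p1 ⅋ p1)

Proof tree:
[⅋]  ⊢ p1, ((p1⊥ ⊗ p1⊥) ⊗ p1⊥), (p1 ⅋ p1)
  [⊗]  ⊢ p1, p1, p1, ((p1⊥ ⊗ p1⊥) ⊗ p1⊥)
    [⊗]  ⊢ p1, p1, (p1⊥ ⊗ p1⊥)
      [Ax]  ⊢ p1, p1⊥
      [Ax]  ⊢ p1, p1⊥
    [Ax]  ⊢ p1, p1⊥

Result: YES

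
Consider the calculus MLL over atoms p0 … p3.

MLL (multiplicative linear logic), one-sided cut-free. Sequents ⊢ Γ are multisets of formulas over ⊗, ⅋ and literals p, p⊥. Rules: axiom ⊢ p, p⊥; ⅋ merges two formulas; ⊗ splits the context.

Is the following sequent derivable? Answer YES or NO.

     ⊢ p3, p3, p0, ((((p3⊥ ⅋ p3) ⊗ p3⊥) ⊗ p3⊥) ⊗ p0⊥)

Derivation (root first):
[⊗]  ⊢ p3, p3, p0, ((((p3⊥ ⅋ p3) ⊗ p3⊥) ⊗ p3⊥) ⊗ p0⊥)
  [⊗]  ⊢ p3, p3, (((p3⊥ ⅋ p3) ⊗ p3⊥) ⊗ p3⊥)
    [⊗]  ⊢ p3, ((p3⊥ ⅋ p3) ⊗ p3⊥)
      [⅋]  ⊢ (p3⊥ ⅋ p3)
        [Ax]  ⊢ p3, p3⊥
      [Ax]  ⊢ p3, p3⊥
    [Ax]  ⊢ p3, p3⊥
  [Ax]  ⊢ p0, p0⊥

Result: YES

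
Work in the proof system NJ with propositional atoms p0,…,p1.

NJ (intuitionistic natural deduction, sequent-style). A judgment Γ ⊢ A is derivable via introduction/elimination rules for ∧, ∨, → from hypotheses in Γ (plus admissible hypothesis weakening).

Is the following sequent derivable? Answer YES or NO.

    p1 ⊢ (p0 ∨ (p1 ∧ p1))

Proof tree:
[∨I₂] p1 ⊢ (p0 ∨ (p1 ∧ p1))
  [∧I] p1 ⊢ (p1 ∧ p1)
    [Ax] p1 ⊢ p1
    [Ax] p1 ⊢ p1

Result: YES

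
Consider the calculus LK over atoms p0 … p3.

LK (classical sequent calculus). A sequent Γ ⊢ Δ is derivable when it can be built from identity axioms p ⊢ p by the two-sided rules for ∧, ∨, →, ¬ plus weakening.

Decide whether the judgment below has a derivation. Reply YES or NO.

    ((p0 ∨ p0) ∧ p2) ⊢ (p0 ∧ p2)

Derivation trace:
[∧L] ((p0 ∨ p0) ∧ p2) ⊢ (p0 ∧ p2)
  [∧R] p2, (p0 ∨ p0) ⊢ (p0 ∧ p2)
    [∨L] (p0 ∨ p0) ⊢ p0
      [Ax] p0 ⊢ p0
      [Ax] p0 ⊢ p0
    [Ax] p2 ⊢ p2

Result: YES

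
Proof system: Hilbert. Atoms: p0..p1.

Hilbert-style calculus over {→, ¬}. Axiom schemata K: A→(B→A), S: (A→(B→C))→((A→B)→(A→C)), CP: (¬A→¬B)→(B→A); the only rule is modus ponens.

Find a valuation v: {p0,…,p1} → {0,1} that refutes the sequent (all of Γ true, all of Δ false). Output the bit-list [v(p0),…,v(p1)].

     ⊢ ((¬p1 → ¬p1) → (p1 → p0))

Truth-table refutation:
  v=00: Γ:[] Δ:[((¬p1 → ¬p1) → (p1 → p0))=T] refutes=False
  v=01: Γ:[] Δ:[((¬p1 → ¬p1) → (p1 → p0))=F] refutes=True  ← countermodel

Result: [0, 1]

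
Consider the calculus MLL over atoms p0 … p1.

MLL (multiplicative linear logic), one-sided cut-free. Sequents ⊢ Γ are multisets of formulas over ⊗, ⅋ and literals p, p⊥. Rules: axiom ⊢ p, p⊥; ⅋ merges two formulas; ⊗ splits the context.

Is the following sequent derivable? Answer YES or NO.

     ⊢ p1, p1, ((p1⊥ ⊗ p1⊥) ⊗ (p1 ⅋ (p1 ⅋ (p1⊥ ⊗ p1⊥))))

Proof tree:
[⊗]  ⊢ p1, p1, ((p1⊥ ⊗ p1⊥) ⊗ (p1 ⅋ (p1 ⅋ (p1⊥ ⊗ p1⊥))))
  [⊗]  ⊢ p1, p1, (p1⊥ ⊗ p1⊥)
    [Ax]  ⊢ p1, p1⊥
    [Ax]  ⊢ p1, p1⊥
  [⅋]  ⊢ (p1 ⅋ (p1 ⅋ (p1⊥ ⊗ p1⊥)))
    [⅋]  ⊢ p1, (p1 ⅋ (p1⊥ ⊗ p1⊥))
      [⊗]  ⊢ p1, p1, (p1⊥ ⊗ p1⊥)
        [Ax]  ⊢ p1, p1⊥
        [Ax]  ⊢ p1, p1⊥

Result: YES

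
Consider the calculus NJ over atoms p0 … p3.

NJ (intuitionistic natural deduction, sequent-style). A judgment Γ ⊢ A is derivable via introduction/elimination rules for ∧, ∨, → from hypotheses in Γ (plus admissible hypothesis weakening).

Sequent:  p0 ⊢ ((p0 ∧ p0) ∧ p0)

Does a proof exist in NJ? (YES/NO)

Derivation (root first):
[∧I] p0 ⊢ ((p0 ∧ p0) ∧ p0)
  [∧I] p0 ⊢ (p0 ∧ p0)
    [Ax] p0 ⊢ p0
    [Ax] p0 ⊢ p0
  [Ax] p0 ⊢ p0

Result: YES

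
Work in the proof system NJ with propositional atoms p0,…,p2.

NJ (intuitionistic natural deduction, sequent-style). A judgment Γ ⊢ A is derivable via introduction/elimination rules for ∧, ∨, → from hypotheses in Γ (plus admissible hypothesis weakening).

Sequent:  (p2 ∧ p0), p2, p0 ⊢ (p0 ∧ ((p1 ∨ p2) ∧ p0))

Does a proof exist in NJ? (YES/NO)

Proof tree:
[∧I] (p2 ∧ p0), p2, p0 ⊢ (p0 ∧ ((p1 ∨ p2) ∧ p0))
  [Ax] p0 ⊢ p0
  [∧I] (p2 ∧ p0), p2, p0 ⊢ ((p1 ∨ p2) ∧ p0)
    [∨I₂] p2 ⊢ (p1 ∨ p2)
      [Ax] p2 ⊢ p2
    [Wk] p0, (p2 ∧ p0) ⊢ p0
      [Ax] p0 ⊢ p0

Result: YES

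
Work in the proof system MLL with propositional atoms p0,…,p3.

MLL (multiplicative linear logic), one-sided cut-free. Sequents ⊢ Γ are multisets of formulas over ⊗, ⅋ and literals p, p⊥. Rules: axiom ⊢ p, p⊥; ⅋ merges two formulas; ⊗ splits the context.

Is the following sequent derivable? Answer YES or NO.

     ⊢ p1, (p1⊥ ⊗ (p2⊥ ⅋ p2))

Derivation (root first):
[⊗]  ⊢ p1, (p1⊥ ⊗ (p2⊥ ⅋ p2))
  [Ax]  ⊢ p1, p1⊥
  [⅋]  ⊢ (p2⊥ ⅋ p2)
    [Ax]  ⊢ p2, p2⊥

Result: YES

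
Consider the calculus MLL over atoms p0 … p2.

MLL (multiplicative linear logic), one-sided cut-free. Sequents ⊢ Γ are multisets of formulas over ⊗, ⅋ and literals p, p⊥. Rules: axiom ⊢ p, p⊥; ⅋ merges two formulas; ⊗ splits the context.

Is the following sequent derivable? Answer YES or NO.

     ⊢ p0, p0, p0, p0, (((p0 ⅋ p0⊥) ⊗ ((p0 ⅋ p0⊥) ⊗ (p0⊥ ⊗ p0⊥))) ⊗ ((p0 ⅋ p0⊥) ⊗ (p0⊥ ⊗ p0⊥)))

Derivation (root first):
[⊗]  ⊢ p0, p0, p0, p0, (((p0 ⅋ p0⊥) ⊗ ((p0 ⅋ p0⊥) ⊗ (p0⊥ ⊗ p0⊥))) ⊗ ((p0 ⅋ p0⊥) ⊗ (p0⊥ ⊗ p0⊥)))
  [⊗]  ⊢ p0, p0, ((p0 ⅋ p0⊥) ⊗ ((p0 ⅋ p0⊥) ⊗ (p0⊥ ⊗ p0⊥)))
    [⅋]  ⊢ (p0 ⅋ p0⊥)
      [Ax]  ⊢ p0, p0⊥
    [⊗]  ⊢ p0, p0, ((p0 ⅋ p0⊥) ⊗ (p0⊥ ⊗ p0⊥))
      [⅋]  ⊢ (p0 ⅋ p0⊥)
        [Ax]  ⊢ p0, p0⊥
      [⊗]  ⊢ p0, p0, (p0⊥ ⊗ p0⊥)
        [Ax]  ⊢ p0, p0⊥
        [Ax]  ⊢ p0, p0⊥
  [⊗]  ⊢ p0, p0, ((p0 ⅋ p0⊥) ⊗ (p0⊥ ⊗ p0⊥))
    [⅋]  ⊢ (p0 ⅋ p0⊥)
      [Ax]  ⊢ p0, p0⊥
    [⊗]  ⊢ p0, p0, (p0⊥ ⊗ p0⊥)
      [Ax]  ⊢ p0, p0⊥
      [Ax]  ⊢ p0, p0⊥

Result: YES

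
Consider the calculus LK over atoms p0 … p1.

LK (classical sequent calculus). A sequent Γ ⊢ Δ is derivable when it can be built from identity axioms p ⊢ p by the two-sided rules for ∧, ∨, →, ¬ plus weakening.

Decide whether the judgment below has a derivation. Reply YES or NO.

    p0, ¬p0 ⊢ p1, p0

Proof tree:
[WR] p0, ¬p0 ⊢ p1, p0
  [¬L] p0, ¬p0 ⊢ p1
    [WR] p0 ⊢ p0, p1
      [Ax] p0 ⊢ p0

Result: YES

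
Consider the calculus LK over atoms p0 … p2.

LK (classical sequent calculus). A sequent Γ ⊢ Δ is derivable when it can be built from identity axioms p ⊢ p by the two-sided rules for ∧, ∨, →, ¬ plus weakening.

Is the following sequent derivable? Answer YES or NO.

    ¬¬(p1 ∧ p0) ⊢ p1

Derivation (root first):
[¬L] ¬¬(p1 ∧ p0) ⊢ p1
  [¬R]  ⊢ p1, ¬(p1 ∧ p0)
    [∧L] (p1 ∧ p0) ⊢ p1
      [WL] p1, p0 ⊢ p1
        [Ax] p1 ⊢ p1

Result: YES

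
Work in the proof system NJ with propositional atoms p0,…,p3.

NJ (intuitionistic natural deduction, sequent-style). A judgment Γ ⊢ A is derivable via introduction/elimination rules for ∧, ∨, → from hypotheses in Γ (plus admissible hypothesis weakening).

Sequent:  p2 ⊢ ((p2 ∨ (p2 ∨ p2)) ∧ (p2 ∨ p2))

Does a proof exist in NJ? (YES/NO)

Proof tree:
[∧I] p2 ⊢ ((p2 ∨ (p2 ∨ p2)) ∧ (p2 ∨ p2))
  [∨I₂] p2 ⊢ (p2 ∨ (p2 ∨ p2))
    [∨I₂] p2 ⊢ (p2 ∨ p2)
      [Ax] p2 ⊢ p2
  [∨I₂] p2 ⊢ (p2 ∨ p2)
    [Ax] p2 ⊢ p2

Result: YES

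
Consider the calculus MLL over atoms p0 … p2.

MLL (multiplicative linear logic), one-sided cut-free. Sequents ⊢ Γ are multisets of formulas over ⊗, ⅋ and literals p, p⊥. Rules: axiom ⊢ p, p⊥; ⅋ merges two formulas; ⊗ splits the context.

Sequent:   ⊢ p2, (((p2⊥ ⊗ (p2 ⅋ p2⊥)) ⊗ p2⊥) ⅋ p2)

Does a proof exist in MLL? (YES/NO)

Derivation trace:
[⅋]  ⊢ p2, (((p2⊥ ⊗ (p2 ⅋ p2⊥)) ⊗ p2⊥) ⅋ p2)
  [⊗]  ⊢ p2, p2, ((p2⊥ ⊗ (p2 ⅋ p2⊥)) ⊗ p2⊥)
    [⊗]  ⊢ p2, (p2⊥ ⊗ (p2 ⅋ p2⊥))
      [Ax]  ⊢ p2, p2⊥
      [⅋]  ⊢ (p2 ⅋ p2⊥)
        [Ax]  ⊢ p2, p2⊥
    [Ax]  ⊢ p2, p2⊥

Result: YES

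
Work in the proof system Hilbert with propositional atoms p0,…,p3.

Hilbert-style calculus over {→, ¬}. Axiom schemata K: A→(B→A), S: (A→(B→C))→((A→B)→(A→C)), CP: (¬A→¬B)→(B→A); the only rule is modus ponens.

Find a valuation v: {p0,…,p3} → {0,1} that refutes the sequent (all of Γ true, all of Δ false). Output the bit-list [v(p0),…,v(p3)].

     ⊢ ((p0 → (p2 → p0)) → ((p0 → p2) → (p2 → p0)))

Search for a countermodel by truth-table:
  v=0000: Γ:[] Δ:[((p0 → (p2 → p0)) → ((p0 → p2) → (p2 → p0)))=T] refutes=False
  v=0001: Γ:[] Δ:[((p0 → (p2 → p0)) → ((p0 → p2) → (p2 → p0)))=T] refutes=False
  v=0010: Γ:[] Δ:[((p0 → (p2 → p0)) → ((p0 → p2) → (p2 → p0)))=F] refutes=True  ← countermodel

Result: [0, 0, 1, 0]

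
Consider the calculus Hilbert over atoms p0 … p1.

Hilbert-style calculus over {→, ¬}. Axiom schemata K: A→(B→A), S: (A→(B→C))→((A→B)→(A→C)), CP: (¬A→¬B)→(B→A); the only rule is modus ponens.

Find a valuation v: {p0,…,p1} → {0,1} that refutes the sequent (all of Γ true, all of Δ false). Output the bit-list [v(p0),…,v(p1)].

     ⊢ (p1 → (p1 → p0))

Truth-table refutation:
  v=00: Γ:[] Δ:[(p1 → (p1 → p0))=T] refutes=False
  v=01: Γ:[] Δ:[(p1 → (p1 → p0))=F] refutes=True  ← countermodel

Result: [0, 1]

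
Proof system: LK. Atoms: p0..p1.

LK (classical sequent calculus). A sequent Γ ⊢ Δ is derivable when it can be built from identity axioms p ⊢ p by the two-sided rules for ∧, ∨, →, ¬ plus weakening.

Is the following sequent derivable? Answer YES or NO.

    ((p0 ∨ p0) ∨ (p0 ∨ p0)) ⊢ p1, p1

Truth-table refutation:
  v=00: Γ:[((p0 ∨ p0) ∨ (p0 ∨ p0))=F] Δ:[p1=F, p1=F] refutes=False
  v=01: Γ:[((p0 ∨ p0) ∨ (p0 ∨ p0))=F] Δ:[p1=T, p1=T] refutes=False
  v=10: Γ:[((p0 ∨ p0) ∨ (p0 ∨ p0))=T] Δ:[p1=F, p1=F] refutes=True  ← countermodel

Result: NO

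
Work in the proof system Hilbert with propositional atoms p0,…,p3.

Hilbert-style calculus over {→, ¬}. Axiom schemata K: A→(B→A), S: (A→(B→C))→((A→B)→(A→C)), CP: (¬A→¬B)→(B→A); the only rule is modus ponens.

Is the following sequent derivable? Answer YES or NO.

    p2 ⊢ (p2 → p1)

Truth-table refutation:
  v=0000: Γ:[p2=F] Δ:[(p2 → p1)=T] refutes=False
  v=0001: Γ:[p2=F] Δ:[(p2 → p1)=T] refutes=False
  v=0010: Γ:[p2=T] Δ:[(p2 → p1)=F] refutes=True  ← countermodel

Result: NO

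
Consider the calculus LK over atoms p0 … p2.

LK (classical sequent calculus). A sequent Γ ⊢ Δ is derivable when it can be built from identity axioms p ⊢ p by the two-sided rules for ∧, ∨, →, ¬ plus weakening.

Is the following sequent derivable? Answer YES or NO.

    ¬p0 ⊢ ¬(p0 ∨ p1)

Search for a countermodel by truth-table:
  v=000: Γ:[¬p0=T] Δ:[¬(p0 ∨ p1)=T] refutes=False
  v=001: Γ:[¬p0=T] Δ:[¬(p0 ∨ p1)=T] refutes=False
  v=010: Γ:[¬p0=T] Δ:[¬(p0 ∨ p1)=F] refutes=True  ← countermodel

Result: NO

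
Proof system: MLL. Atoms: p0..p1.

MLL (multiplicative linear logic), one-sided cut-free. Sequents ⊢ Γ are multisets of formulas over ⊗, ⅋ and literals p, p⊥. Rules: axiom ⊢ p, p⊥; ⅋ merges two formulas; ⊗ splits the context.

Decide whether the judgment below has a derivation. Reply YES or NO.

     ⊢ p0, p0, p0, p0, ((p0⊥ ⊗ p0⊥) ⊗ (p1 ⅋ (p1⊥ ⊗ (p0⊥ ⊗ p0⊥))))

Derivation trace:
[⊗]  ⊢ p0, p0, p0, p0, ((p0⊥ ⊗ p0⊥) ⊗ (p1 ⅋ (p1⊥ ⊗ (p0⊥ ⊗ p0⊥))))
  [⊗]  ⊢ p0, p0, (p0⊥ ⊗ p0⊥)
    [Ax]  ⊢ p0, p0⊥
    [Ax]  ⊢ p0, p0⊥
  [⅋]  ⊢ p0, p0, (p1 ⅋ (p1⊥ ⊗ (p0⊥ ⊗ p0⊥)))
    [⊗]  ⊢ p1, p0, p0, (p1⊥ ⊗ (p0⊥ ⊗ p0⊥))
      [Ax]  ⊢ p1, p1⊥
      [⊗]  ⊢ p0, p0, (p0⊥ ⊗ p0⊥)
        [Ax]  ⊢ p0, p0⊥
        [Ax]  ⊢ p0, p0⊥

Result: YES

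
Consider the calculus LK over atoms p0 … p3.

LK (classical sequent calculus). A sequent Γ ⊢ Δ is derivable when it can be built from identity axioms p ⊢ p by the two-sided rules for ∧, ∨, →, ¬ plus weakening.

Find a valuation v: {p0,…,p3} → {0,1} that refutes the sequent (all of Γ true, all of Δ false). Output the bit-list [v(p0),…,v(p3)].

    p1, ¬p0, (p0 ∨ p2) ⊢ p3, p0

Search for a countermodel by truth-table:
  v=0000: Γ:[p1=F, ¬p0=T, (p0 ∨ p2)=F] Δ:[p3=F, p0=F] refutes=False
  v=0001: Γ:[p1=F, ¬p0=T, (p0 ∨ p2)=F] Δ:[p3=T, p0=F] refutes=False
  v=0010: Γ:[p1=F, ¬p0=T, (p0 ∨ p2)=T] Δ:[p3=F, p0=F] refutes=False
  v=0011: Γ:[p1=F, ¬p0=T, (p0 ∨ p2)=T] Δ:[p3=T, p0=F] refutes=False
  v=0100: Γ:[p1=T, ¬p0=T, (p0 ∨ p2)=F] Δ:[p3=F, p0=F] refutes=False
  v=0101: Γ:[p1=T, ¬p0=T, (p0 ∨ p2)=F] Δ:[p3=T, p0=F] refutes=False
  v=0110: Γ:[p1=T, ¬p0=T, (p0 ∨ p2)=T] Δ:[p3=F, p0=F] refutes=True  ← countermodel

Result: [0, 1, 1, 0]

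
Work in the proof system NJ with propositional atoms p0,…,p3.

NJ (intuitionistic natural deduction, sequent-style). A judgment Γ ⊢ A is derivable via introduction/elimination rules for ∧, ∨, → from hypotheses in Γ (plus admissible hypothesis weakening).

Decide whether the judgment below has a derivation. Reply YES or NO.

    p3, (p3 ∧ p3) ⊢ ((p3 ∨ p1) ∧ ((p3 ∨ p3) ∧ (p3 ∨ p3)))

Derivation (root first):
[∧I] p3, (p3 ∧ p3) ⊢ ((p3 ∨ p1) ∧ ((p3 ∨ p3) ∧ (p3 ∨ p3)))
  [∨I₁] p3 ⊢ (p3 ∨ p1)
    [Ax] p3 ⊢ p3
  [∧I] p3, (p3 ∧ p3) ⊢ ((p3 ∨ p3) ∧ (p3 ∨ p3))
    [∨I₁] p3 ⊢ (p3 ∨ p3)
      [Ax] p3 ⊢ p3
    [Wk] p3, (p3 ∧ p3) ⊢ (p3 ∨ p3)
      [∨I₁] p3 ⊢ (p3 ∨ p3)
        [Ax] p3 ⊢ p3

Result: YES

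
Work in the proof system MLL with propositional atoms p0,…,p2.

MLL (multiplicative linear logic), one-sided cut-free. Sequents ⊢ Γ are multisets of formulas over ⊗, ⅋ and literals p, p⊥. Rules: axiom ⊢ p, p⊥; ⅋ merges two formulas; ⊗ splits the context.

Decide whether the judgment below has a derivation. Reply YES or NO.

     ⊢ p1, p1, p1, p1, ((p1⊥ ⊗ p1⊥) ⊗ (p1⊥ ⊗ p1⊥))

Proof tree:
[⊗]  ⊢ p1, p1, p1, p1, ((p1⊥ ⊗ p1⊥) ⊗ (p1⊥ ⊗ p1⊥))
  [⊗]  ⊢ p1, p1, (p1⊥ ⊗ p1⊥)
    [Ax]  ⊢ p1, p1⊥
    [Ax]  ⊢ p1, p1⊥
  [⊗]  ⊢ p1, p1, (p1⊥ ⊗ p1⊥)
    [Ax]  ⊢ p1, p1⊥
    [Ax]  ⊢ p1, p1⊥

Result: YES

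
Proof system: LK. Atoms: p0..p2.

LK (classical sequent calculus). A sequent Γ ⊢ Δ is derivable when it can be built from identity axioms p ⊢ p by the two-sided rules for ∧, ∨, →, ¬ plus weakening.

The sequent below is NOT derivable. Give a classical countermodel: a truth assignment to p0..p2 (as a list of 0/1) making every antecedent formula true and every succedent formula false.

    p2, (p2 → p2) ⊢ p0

Search for a countermodel by truth-table:
  v=000: Γ:[p2=F, (p2 → p2)=T] Δ:[p0=F] refutes=False
  v=001: Γ:[p2=T, (p2 → p2)=T] Δ:[p0=F] refutes=True  ← countermodel

Result: [0, 0, 1]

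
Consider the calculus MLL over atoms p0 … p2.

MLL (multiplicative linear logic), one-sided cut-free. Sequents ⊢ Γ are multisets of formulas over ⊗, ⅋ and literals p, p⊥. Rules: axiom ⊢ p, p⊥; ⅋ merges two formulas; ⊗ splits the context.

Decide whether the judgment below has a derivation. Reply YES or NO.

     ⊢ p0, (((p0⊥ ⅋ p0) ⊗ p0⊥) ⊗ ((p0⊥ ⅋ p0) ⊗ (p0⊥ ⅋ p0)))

Derivation (root first):
[⊗]  ⊢ p0, (((p0⊥ ⅋ p0) ⊗ p0⊥) ⊗ ((p0⊥ ⅋ p0) ⊗ (p0⊥ ⅋ p0)))
  [⊗]  ⊢ p0, ((p0⊥ ⅋ p0) ⊗ p0⊥)
    [⅋]  ⊢ (p0⊥ ⅋ p0)
      [Ax]  ⊢ p0, p0⊥
    [Ax]  ⊢ p0, p0⊥
  [⊗]  ⊢ ((p0⊥ ⅋ p0) ⊗ (p0⊥ ⅋ p0))
    [⅋]  ⊢ (p0⊥ ⅋ p0)
      [Ax]  ⊢ p0, p0⊥
    [⅋]  ⊢ (p0⊥ ⅋ p0)
      [Ax]  ⊢ p0, p0⊥

Result: YES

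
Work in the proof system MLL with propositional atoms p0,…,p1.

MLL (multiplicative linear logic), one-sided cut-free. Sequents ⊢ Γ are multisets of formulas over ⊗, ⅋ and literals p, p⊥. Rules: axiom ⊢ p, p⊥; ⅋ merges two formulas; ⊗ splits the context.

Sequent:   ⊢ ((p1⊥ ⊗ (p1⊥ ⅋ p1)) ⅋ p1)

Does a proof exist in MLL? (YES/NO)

Proof tree:
[⅋]  ⊢ ((p1⊥ ⊗ (p1⊥ ⅋ p1)) ⅋ p1)
  [⊗]  ⊢ p1, (p1⊥ ⊗ (p1⊥ ⅋ p1))
    [Ax]  ⊢ p1, p1⊥
    [⅋]  ⊢ (p1⊥ ⅋ p1)
      [Ax]  ⊢ p1, p1⊥

Result: YES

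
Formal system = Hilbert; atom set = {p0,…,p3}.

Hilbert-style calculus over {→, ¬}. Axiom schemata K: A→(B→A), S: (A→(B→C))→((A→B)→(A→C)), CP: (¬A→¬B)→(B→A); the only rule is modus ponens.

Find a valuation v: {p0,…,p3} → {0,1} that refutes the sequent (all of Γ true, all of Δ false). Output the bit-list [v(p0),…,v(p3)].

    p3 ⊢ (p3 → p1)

Search for a countermodel by truth-table:
  v=0000: Γ:[p3=F] Δ:[(p3 → p1)=T] refutes=False
  v=0001: Γ:[p3=T] Δ:[(p3 → p1)=F] refutes=True  ← countermodel

Result: [0, 0, 0, 1]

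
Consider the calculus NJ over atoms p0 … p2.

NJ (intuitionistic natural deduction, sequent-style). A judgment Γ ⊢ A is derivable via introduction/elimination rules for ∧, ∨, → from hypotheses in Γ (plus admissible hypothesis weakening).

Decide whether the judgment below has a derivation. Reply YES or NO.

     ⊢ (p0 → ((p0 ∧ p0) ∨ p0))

Derivation trace:
[→I]  ⊢ (p0 → ((p0 ∧ p0) ∨ p0))
  [∨I₁] p0 ⊢ ((p0 ∧ p0) ∨ p0)
    [∧I] p0 ⊢ (p0 ∧ p0)
      [Ax] p0 ⊢ p0
      [Ax] p0 ⊢ p0

Result: YES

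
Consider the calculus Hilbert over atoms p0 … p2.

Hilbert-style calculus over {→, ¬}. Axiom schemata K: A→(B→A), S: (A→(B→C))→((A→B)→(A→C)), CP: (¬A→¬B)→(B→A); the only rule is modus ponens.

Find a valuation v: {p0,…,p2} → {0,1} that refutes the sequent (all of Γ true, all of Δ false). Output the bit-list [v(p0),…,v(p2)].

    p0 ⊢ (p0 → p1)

Search for a countermodel by truth-table:
  v=000: Γ:[p0=F] Δ:[(p0 → p1)=T] refutes=False
  v=001: Γ:[p0=F] Δ:[(p0 → p1)=T] refutes=False
  v=010: Γ:[p0=F] Δ:[(p0 → p1)=T] refutes=False
  v=011: Γ:[p0=F] Δ:[(p0 → p1)=T] refutes=False
  v=100: Γ:[p0=T] Δ:[(p0 → p1)=F] refutes=True  ← countermodel

Result: [1, 0, 0]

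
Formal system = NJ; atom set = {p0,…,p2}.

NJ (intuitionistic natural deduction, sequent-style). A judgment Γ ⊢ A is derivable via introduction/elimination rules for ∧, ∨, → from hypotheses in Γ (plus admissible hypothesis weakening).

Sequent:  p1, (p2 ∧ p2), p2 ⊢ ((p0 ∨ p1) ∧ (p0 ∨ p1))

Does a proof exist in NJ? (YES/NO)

Proof tree:
[∧I] p1, (p2 ∧ p2), p2 ⊢ ((p0 ∨ p1) ∧ (p0 ∨ p1))
  [∨I₂] p1, p2 ⊢ (p0 ∨ p1)
    [Wk] p1, p2 ⊢ p1
      [Ax] p1 ⊢ p1
  [Wk] p1, p2, (p2 ∧ p2) ⊢ (p0 ∨ p1)
    [∨I₂] p1, p2 ⊢ (p0 ∨ p1)
      [Wk] p1, p2 ⊢ p1
        [Ax] p1 ⊢ p1

Result: YES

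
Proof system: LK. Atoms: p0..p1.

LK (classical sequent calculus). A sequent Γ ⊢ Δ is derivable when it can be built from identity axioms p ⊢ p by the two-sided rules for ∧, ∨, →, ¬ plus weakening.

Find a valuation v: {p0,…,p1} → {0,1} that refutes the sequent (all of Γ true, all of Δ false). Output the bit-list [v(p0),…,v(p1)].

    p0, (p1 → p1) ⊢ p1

Search for a countermodel by truth-table:
  v=00: Γ:[p0=F, (p1 → p1)=T] Δ:[p1=F] refutes=False
  v=01: Γ:[p0=F, (p1 → p1)=T] Δ:[p1=T] refutes=False
  v=10: Γ:[p0=T, (p1 → p1)=T] Δ:[p1=F] refutes=True  ← countermodel

Result: [1, 0]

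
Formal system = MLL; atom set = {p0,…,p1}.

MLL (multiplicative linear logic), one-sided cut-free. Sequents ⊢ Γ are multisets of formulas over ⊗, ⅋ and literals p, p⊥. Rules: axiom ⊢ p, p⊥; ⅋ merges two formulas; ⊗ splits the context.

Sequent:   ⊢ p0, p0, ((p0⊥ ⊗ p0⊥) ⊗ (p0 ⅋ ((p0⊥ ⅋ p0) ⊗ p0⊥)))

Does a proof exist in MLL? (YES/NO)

Proof tree:
[⊗]  ⊢ p0, p0, ((p0⊥ ⊗ p0⊥) ⊗ (p0 ⅋ ((p0⊥ ⅋ p0) ⊗ p0⊥)))
  [⊗]  ⊢ p0, p0, (p0⊥ ⊗ p0⊥)
    [Ax]  ⊢ p0, p0⊥
    [Ax]  ⊢ p0, p0⊥
  [⅋]  ⊢ (p0 ⅋ ((p0⊥ ⅋ p0) ⊗ p0⊥))
    [⊗]  ⊢ p0, ((p0⊥ ⅋ p0) ⊗ p0⊥)
      [⅋]  ⊢ (p0⊥ ⅋ p0)
        [Ax]  ⊢ p0, p0⊥
      [Ax]  ⊢ p0, p0⊥

Result: YES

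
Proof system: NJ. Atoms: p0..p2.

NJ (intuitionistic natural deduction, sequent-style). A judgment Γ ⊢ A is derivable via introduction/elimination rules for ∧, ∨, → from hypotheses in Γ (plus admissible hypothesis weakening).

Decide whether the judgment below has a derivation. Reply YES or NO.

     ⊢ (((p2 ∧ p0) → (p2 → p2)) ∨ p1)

Derivation (root first):
[∨I₁]  ⊢ (((p2 ∧ p0) → (p2 → p2)) ∨ p1)
  [→I]  ⊢ ((p2 ∧ p0) → (p2 → p2))
    [→I] (p2 ∧ p0) ⊢ (p2 → p2)
      [Wk] p2, (p2 ∧ p0) ⊢ p2
        [Ax] p2 ⊢ p2

Result: YES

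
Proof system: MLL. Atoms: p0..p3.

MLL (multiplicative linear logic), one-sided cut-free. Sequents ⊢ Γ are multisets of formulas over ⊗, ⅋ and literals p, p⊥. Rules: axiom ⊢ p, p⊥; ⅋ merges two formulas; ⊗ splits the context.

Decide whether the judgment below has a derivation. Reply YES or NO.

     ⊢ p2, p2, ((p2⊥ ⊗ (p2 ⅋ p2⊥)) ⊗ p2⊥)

Derivation (root first):
[⊗]  ⊢ p2, p2, ((p2⊥ ⊗ (p2 ⅋ p2⊥)) ⊗ p2⊥)
  [⊗]  ⊢ p2, (p2⊥ ⊗ (p2 ⅋ p2⊥))
    [Ax]  ⊢ p2, p2⊥
    [⅋]  ⊢ (p2 ⅋ p2⊥)
      [Ax]  ⊢ p2, p2⊥
  [Ax]  ⊢ p2, p2⊥

Result: YES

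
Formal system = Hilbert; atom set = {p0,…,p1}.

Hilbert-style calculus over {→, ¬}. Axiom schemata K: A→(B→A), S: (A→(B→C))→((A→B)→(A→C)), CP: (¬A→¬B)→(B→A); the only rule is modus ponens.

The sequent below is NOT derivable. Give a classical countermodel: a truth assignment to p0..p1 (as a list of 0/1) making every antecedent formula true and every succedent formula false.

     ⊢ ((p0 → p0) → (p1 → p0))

Enumerate valuations to refute Γ ⊢ Δ:
  v=00: Γ:[] Δ:[((p0 → p0) → (p1 → p0))=T] refutes=False
  v=01: Γ:[] Δ:[((p0 → p0) → (p1 → p0))=F] refutes=True  ← countermodel

Result: [0, 1]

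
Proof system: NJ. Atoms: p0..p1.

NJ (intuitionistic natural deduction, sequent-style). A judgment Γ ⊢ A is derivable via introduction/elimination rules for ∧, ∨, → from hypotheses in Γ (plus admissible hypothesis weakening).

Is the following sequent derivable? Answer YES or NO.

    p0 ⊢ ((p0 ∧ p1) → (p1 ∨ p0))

Derivation (root first):
[→I] p0 ⊢ ((p0 ∧ p1) → (p1 ∨ p0))
  [Wk] p0, (p0 ∧ p1) ⊢ (p1 ∨ p0)
    [∨I₂] p0 ⊢ (p1 ∨ p0)
      [Ax] p0 ⊢ p0

Result: YES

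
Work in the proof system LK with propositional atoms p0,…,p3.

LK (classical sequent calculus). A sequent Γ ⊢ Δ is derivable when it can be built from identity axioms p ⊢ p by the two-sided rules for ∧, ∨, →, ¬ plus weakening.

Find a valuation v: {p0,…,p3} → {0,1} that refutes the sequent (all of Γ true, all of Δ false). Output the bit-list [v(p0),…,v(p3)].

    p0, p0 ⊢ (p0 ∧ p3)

Truth-table refutation:
  v=0000: Γ:[p0=F, p0=F] Δ:[(p0 ∧ p3)=F] refutes=False
  v=0001: Γ:[p0=F, p0=F] Δ:[(p0 ∧ p3)=F] refutes=False
  v=0010: Γ:[p0=F, p0=F] Δ:[(p0 ∧ p3)=F] refutes=False
  v=0011: Γ:[p0=F, p0=F] Δ:[(p0 ∧ p3)=F] refutes=False
  v=0100: Γ:[p0=F, p0=F] Δ:[(p0 ∧ p3)=F] refutes=False
  v=0101: Γ:[p0=F, p0=F] Δ:[(p0 ∧ p3)=F] refutes=False
  v=0110: Γ:[p0=F, p0=F] Δ:[(p0 ∧ p3)=F] refutes=False
  v=0111: Γ:[p0=F, p0=F] Δ:[(p0 ∧ p3)=F] refutes=False
  v=1000: Γ:[p0=T, p0=T] Δ:[(p0 ∧ p3)=F] refutes=True  ← countermodel

Result: [1, 0, 0, 0]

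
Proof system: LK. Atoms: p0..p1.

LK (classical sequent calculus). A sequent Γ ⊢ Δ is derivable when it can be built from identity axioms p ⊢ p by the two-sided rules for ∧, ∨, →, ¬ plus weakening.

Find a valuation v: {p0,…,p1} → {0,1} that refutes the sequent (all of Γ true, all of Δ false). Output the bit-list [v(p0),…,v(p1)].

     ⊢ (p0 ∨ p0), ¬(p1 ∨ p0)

Search for a countermodel by truth-table:
  v=00: Γ:[] Δ:[(p0 ∨ p0)=F, ¬(p1 ∨ p0)=T] refutes=False
  v=01: Γ:[] Δ:[(p0 ∨ p0)=F, ¬(p1 ∨ p0)=F] refutes=True  ← countermodel

Result: [0, 1]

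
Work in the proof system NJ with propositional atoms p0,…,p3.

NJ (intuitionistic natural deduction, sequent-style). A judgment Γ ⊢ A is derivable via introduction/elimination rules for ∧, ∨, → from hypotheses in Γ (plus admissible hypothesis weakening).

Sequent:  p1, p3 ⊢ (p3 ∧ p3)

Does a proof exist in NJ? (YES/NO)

Derivation trace:
[∧I] p1, p3 ⊢ (p3 ∧ p3)
  [Wk] p3, p1 ⊢ p3
    [Ax] p3 ⊢ p3
  [Wk] p3, p1 ⊢ p3
    [Ax] p3 ⊢ p3

Result: YES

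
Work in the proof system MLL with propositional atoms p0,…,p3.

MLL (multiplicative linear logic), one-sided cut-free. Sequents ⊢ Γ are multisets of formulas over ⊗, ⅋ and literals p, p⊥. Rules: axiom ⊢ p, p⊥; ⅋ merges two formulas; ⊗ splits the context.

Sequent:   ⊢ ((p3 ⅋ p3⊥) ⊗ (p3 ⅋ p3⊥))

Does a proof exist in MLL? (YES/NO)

Proof tree:
[⊗]  ⊢ ((p3 ⅋ p3⊥) ⊗ (p3 ⅋ p3⊥))
  [⅋]  ⊢ (p3 ⅋ p3⊥)
    [Ax]  ⊢ p3, p3⊥
  [⅋]  ⊢ (p3 ⅋ p3⊥)
    [Ax]  ⊢ p3, p3⊥

Result: YES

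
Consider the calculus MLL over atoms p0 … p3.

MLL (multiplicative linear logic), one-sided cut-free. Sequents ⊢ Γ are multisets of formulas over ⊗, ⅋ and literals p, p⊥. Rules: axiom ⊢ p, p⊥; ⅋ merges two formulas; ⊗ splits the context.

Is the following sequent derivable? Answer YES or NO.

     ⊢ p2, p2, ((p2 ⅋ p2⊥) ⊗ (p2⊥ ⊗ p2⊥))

Derivation trace:
[⊗]  ⊢ p2, p2, ((p2 ⅋ p2⊥) ⊗ (p2⊥ ⊗ p2⊥))
  [⅋]  ⊢ (p2 ⅋ p2⊥)
    [Ax]  ⊢ p2, p2⊥
  [⊗]  ⊢ p2, p2, (p2⊥ ⊗ p2⊥)
    [Ax]  ⊢ p2, p2⊥
    [Ax]  ⊢ p2, p2⊥

Result: YES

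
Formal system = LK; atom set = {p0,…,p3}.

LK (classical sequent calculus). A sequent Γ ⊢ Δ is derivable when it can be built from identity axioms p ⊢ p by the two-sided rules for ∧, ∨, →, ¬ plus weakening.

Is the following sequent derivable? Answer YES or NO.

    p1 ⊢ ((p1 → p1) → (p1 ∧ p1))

Derivation (root first):
[→R] p1 ⊢ ((p1 → p1) → (p1 ∧ p1))
  [∧R] p1, (p1 → p1) ⊢ (p1 ∧ p1)
    [Ax] p1 ⊢ p1
    [→L] p1, (p1 → p1) ⊢ p1
      [Ax] p1 ⊢ p1
      [Ax] p1 ⊢ p1

Result: YES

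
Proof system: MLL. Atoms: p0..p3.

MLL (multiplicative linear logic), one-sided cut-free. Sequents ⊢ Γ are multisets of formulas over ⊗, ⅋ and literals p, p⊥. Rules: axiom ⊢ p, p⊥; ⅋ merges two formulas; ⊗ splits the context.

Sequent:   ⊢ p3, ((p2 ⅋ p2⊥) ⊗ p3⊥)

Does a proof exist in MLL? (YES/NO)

Derivation (root first):
[⊗]  ⊢ p3, ((p2 ⅋ p2⊥) ⊗ p3⊥)
  [⅋]  ⊢ (p2 ⅋ p2⊥)
    [Ax]  ⊢ p2, p2⊥
  [Ax]  ⊢ p3, p3⊥

Result: YES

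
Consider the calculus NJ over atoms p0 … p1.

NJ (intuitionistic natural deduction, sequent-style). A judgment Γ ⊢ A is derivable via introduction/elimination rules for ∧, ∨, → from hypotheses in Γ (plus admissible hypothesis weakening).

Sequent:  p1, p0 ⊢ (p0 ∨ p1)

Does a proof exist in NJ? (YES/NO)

Derivation (root first):
[Wk] p1, p0 ⊢ (p0 ∨ p1)
  [∨I₂] p1 ⊢ (p0 ∨ p1)
    [Ax] p1 ⊢ p1

Result: YES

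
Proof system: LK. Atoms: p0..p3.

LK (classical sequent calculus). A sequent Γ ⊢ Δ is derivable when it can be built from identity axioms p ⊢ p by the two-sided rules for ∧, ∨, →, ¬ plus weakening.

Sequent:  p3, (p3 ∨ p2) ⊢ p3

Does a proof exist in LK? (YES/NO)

Proof tree:
[∨L] p3, (p3 ∨ p2) ⊢ p3
  [Ax] p3 ⊢ p3
  [WL] p3, p2 ⊢ p3
    [Ax] p3 ⊢ p3

Result: YES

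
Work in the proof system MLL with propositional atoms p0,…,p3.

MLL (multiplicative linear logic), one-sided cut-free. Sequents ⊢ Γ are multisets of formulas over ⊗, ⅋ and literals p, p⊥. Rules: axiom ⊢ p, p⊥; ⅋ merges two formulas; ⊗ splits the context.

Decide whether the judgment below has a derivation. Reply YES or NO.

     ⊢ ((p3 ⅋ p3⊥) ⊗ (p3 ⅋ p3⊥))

Derivation (root first):
[⊗]  ⊢ ((p3 ⅋ p3⊥) ⊗ (p3 ⅋ p3⊥))
  [⅋]  ⊢ (p3 ⅋ p3⊥)
    [Ax]  ⊢ p3, p3⊥
  [⅋]  ⊢ (p3 ⅋ p3⊥)
    [Ax]  ⊢ p3, p3⊥

Result: YES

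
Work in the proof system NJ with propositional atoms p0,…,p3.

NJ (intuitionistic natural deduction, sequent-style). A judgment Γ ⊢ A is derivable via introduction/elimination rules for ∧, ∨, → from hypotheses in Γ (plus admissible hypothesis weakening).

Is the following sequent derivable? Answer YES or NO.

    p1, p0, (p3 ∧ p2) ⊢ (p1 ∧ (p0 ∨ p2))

Proof tree:
[Wk] p1, p0, (p3 ∧ p2) ⊢ (p1 ∧ (p0 ∨ p2))
  [∧I] p1, p0 ⊢ (p1 ∧ (p0 ∨ p2))
    [Wk] p1, p0 ⊢ p1
      [Ax] p1 ⊢ p1
    [∨I₁] p0 ⊢ (p0 ∨ p2)
      [Ax] p0 ⊢ p0

Result: YES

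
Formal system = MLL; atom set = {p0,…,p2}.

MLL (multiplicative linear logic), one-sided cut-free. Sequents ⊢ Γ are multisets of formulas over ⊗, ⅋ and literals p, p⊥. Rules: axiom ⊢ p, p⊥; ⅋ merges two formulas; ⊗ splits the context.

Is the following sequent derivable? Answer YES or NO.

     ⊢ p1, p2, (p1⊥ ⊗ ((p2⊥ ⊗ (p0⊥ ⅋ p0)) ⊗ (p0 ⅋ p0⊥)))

Proof tree:
[⊗]  ⊢ p1, p2, (p1⊥ ⊗ ((p2⊥ ⊗ (p0⊥ ⅋ p0)) ⊗ (p0 ⅋ p0⊥)))
  [Ax]  ⊢ p1, p1⊥
  [⊗]  ⊢ p2, ((p2⊥ ⊗ (p0⊥ ⅋ p0)) ⊗ (p0 ⅋ p0⊥))
    [⊗]  ⊢ p2, (p2⊥ ⊗ (p0⊥ ⅋ p0))
      [Ax]  ⊢ p2, p2⊥
      [⅋]  ⊢ (p0⊥ ⅋ p0)
        [Ax]  ⊢ p0, p0⊥
    [⅋]  ⊢ (p0 ⅋ p0⊥)
      [Ax]  ⊢ p0, p0⊥

Result: YES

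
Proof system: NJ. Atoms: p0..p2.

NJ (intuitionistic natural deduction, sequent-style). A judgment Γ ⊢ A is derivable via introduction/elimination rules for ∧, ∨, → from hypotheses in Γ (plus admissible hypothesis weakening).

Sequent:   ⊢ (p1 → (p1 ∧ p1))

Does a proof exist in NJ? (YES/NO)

Derivation trace:
[→I]  ⊢ (p1 → (p1 ∧ p1))
  [∧I] p1 ⊢ (p1 ∧ p1)
    [Ax] p1 ⊢ p1
    [Ax] p1 ⊢ p1

Result: YES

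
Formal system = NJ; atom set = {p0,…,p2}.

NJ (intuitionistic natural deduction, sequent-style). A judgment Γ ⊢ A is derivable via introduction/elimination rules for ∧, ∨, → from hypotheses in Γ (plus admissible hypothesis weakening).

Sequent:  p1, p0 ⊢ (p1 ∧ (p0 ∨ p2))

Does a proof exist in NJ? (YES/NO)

Derivation trace:
[∧I] p1, p0 ⊢ (p1 ∧ (p0 ∨ p2))
  [Ax] p1 ⊢ p1
  [∨I₁] p0 ⊢ (p0 ∨ p2)
    [Ax] p0 ⊢ p0

Result: YES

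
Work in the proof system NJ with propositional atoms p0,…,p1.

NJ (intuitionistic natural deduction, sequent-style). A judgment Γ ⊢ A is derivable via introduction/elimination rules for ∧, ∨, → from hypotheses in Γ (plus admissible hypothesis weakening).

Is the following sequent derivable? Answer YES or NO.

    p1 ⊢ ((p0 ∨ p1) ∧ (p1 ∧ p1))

Proof tree:
[∧I] p1 ⊢ ((p0 ∨ p1) ∧ (p1 ∧ p1))
  [∨I₂] p1 ⊢ (p0 ∨ p1)
    [Ax] p1 ⊢ p1
  [∧I] p1 ⊢ (p1 ∧ p1)
    [Ax] p1 ⊢ p1
    [Ax] p1 ⊢ p1

Result: YES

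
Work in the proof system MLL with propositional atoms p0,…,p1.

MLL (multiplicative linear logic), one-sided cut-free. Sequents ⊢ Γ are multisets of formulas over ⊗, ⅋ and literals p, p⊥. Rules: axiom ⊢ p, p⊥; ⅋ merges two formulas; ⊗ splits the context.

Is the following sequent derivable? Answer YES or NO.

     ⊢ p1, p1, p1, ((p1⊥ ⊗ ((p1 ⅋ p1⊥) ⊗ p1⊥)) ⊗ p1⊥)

Proof tree:
[⊗]  ⊢ p1, p1, p1, ((p1⊥ ⊗ ((p1 ⅋ p1⊥) ⊗ p1⊥)) ⊗ p1⊥)
  [⊗]  ⊢ p1, p1, (p1⊥ ⊗ ((p1 ⅋ p1⊥) ⊗ p1⊥))
    [Ax]  ⊢ p1, p1⊥
    [⊗]  ⊢ p1, ((p1 ⅋ p1⊥) ⊗ p1⊥)
      [⅋]  ⊢ (p1 ⅋ p1⊥)
        [Ax]  ⊢ p1, p1⊥
      [Ax]  ⊢ p1, p1⊥
  [Ax]  ⊢ p1, p1⊥

Result: YES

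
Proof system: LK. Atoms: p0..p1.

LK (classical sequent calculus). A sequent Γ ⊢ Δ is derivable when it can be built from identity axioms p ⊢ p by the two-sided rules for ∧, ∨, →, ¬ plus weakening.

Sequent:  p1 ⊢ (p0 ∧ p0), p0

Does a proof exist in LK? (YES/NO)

Truth-table refutation:
  v=00: Γ:[p1=F] Δ:[(p0 ∧ p0)=F, p0=F] refutes=False
  v=01: Γ:[p1=T] Δ:[(p0 ∧ p0)=F, p0=F] refutes=True  ← countermodel

Result: NO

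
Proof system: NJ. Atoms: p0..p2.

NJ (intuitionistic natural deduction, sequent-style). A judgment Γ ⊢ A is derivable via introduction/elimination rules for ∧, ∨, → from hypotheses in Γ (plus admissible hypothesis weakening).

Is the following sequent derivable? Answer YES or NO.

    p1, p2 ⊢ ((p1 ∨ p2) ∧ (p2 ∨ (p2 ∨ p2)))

Proof tree:
[∧I] p1, p2 ⊢ ((p1 ∨ p2) ∧ (p2 ∨ (p2 ∨ p2)))
  [∨I₁] p1 ⊢ (p1 ∨ p2)
    [Ax] p1 ⊢ p1
  [∨I₂] p2 ⊢ (p2 ∨ (p2 ∨ p2))
    [∨I₁] p2 ⊢ (p2 ∨ p2)
      [Ax] p2 ⊢ p2

Result: YES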